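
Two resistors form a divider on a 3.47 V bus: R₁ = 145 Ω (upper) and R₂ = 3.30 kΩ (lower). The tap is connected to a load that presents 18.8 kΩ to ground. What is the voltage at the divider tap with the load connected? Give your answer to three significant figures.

The load sits in parallel with R₂: R₂‖R_L = (3300 × 18800) / (3300 + 18800) = 2807 Ω.
V_out = 3.47 × 2807 / (145 + 2807) = 3.47 × 2807/2952 = 3.30 V.

V_out ≈ 3.30 V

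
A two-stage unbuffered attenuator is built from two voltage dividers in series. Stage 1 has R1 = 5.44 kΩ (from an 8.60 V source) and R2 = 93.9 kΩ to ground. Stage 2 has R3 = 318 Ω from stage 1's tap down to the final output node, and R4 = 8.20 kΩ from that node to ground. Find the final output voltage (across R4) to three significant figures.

V_out ≈ 4.88 V

Stage 2 presents R3+R4 = 8518 Ω as a load on stage 1's tap.
Stage 1's lower leg becomes R2‖(R3+R4) = 7810 Ω, so V_mid = 8.60 × 7810/13250 = 5.069 V.
Stage 2 is itself unloaded: V_out = V_mid × R4/(R3+R4) = 5.069 × 8200/8518 = 4.88 V.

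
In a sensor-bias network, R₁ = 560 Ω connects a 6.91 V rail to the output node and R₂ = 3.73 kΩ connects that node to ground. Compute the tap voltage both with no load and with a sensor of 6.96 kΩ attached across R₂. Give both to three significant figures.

Open-circuit: V = 6.91 × 3730/(560 + 3730) = 6.01 V.
With the load, R₂ becomes R₂‖R_L = 2429 Ω, so V = 6.91 × 2429/2989 = 5.62 V.

Unloaded: 6.01 V; loaded: 5.62 V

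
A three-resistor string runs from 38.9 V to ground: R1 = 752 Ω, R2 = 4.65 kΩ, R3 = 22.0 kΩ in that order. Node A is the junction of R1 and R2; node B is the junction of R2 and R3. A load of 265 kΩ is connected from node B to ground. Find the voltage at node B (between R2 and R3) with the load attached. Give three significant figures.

V ≈ 30.7 V

At node B, R3 is in parallel with the load: R3‖R_L = 20310 Ω.
Below node A the resistance is R2 + (R3‖R_L) = 24960 Ω, so V_A = 38.9 × 24960/25720 = 37.76 V.
Then V_B = V_A × (R3‖R_L)/(R2 + R3‖R_L) = 37.76 × 20310/24960 = 30.7 V.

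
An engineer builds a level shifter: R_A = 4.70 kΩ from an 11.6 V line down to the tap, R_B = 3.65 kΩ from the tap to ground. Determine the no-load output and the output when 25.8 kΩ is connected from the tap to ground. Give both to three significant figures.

Open-circuit: V = 11.6 × 3.65/(4.70 + 3.65) = 5.07 V.
With the load, R_B becomes R_B‖R_L = 3.198 kΩ, so V = 11.6 × 3.198/7.898 = 4.70 V.

Unloaded: 5.07 V; loaded: 4.70 V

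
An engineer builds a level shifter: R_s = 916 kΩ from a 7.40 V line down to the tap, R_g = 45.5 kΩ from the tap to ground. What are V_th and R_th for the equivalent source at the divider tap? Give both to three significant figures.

V_th = 0.350 V, R_th = 43.3 kΩ

V_th is the open-circuit tap voltage: 7.40 × 45.5/(916 + 45.5) = 0.350 V.
With the supply zeroed, R_s and R_g appear in parallel from the tap: R_th = R_s‖R_g = (916 × 45.5)/961.5 = 43.3 kΩ.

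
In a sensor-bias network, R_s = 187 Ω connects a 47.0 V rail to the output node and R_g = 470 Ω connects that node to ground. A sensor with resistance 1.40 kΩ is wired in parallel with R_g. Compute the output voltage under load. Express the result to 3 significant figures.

The load sits in parallel with R_g: R_g‖R_L = (470 × 1400) / (470 + 1400) = 351.9 Ω.
V_out = 47.0 × 351.9 / (187 + 351.9) = 47.0 × 351.9/538.9 = 30.7 V.
(Unloaded it would have been 33.6 V.)

V_out ≈ 30.7 V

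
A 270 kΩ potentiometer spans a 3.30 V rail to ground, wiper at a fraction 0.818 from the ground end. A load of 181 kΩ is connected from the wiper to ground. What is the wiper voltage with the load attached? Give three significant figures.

The wiper splits the pot into (1−α)R = 49.14 kΩ above and αR = 220.9 kΩ below.
Lower section ‖ load = 99.48 kΩ.
V_wiper = 3.30 × 99.48/(49.14 + 99.48) = 2.21 V.

V ≈ 2.21 V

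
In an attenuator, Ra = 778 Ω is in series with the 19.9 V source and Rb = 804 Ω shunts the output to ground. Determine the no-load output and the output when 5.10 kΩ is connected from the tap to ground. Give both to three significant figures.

Unloaded: 10.1 V; loaded: 9.39 V

Open-circuit: V = 19.9 × 804/(778 + 804) = 10.1 V.
With the load, Rb becomes Rb‖R_L = 694.5 Ω, so V = 19.9 × 694.5/1473 = 9.39 V.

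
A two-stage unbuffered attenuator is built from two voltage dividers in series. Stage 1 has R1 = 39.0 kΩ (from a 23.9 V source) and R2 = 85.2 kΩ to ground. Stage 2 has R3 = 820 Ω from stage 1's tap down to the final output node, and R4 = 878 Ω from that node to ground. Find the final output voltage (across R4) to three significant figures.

V_out ≈ 0.506 V

Stage 2 presents R3+R4 = 1698 Ω as a load on stage 1's tap.
Stage 1's lower leg becomes R2‖(R3+R4) = 1665 Ω, so V_mid = 23.9 × 1665/40660 = 0.9785 V.
Stage 2 is itself unloaded: V_out = V_mid × R4/(R3+R4) = 0.9785 × 878/1698 = 0.506 V.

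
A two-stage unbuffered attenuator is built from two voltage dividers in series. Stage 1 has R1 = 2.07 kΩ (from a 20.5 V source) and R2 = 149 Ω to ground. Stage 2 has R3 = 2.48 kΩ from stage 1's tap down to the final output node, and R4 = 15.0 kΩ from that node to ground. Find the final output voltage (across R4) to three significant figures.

Stage 2 presents R3+R4 = 17480 Ω as a load on stage 1's tap.
Stage 1's lower leg becomes R2‖(R3+R4) = 147.7 Ω, so V_mid = 20.5 × 147.7/2218 = 1.366 V.
Stage 2 is itself unloaded: V_out = V_mid × R4/(R3+R4) = 1.366 × 15000/17480 = 1.17 V.

V_out ≈ 1.17 V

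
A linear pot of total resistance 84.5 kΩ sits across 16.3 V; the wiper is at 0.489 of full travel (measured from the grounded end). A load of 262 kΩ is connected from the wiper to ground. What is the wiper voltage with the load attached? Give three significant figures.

The wiper splits the pot into (1−α)R = 43.18 kΩ above and αR = 41.32 kΩ below.
Lower section ‖ load = 35.69 kΩ.
V_wiper = 16.3 × 35.69/(43.18 + 35.69) = 7.38 V.

V ≈ 7.38 V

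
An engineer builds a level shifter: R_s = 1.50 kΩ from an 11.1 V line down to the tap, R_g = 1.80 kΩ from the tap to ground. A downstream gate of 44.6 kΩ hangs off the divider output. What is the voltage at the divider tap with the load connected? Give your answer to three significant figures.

The load sits in parallel with R_g: R_g‖R_L = (1.80 × 44.6) / (1.80 + 44.6) = 1.730 kΩ.
V_out = 11.1 × 1.730 / (1.50 + 1.730) = 11.1 × 1.730/3.230 = 5.95 V.

V_out ≈ 5.95 V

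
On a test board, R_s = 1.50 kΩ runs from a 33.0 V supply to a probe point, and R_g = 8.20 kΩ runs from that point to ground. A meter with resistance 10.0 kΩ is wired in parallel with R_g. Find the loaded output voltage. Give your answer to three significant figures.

V_out ≈ 24.8 V

The load sits in parallel with R_g: R_g‖R_L = (8.20 × 10.0) / (8.20 + 10.0) = 4.505 kΩ.
V_out = 33.0 × 4.505 / (1.50 + 4.505) = 33.0 × 4.505/6.005 = 24.8 V.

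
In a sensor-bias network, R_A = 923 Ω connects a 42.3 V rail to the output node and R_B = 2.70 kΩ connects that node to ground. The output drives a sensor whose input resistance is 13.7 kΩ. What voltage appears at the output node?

The load sits in parallel with R_B: R_B‖R_L = (2700 × 13700) / (2700 + 13700) = 2255 Ω.
V_out = 42.3 × 2255 / (923 + 2255) = 42.3 × 2255/3178 = 30.0 V.

V_out ≈ 30.0 V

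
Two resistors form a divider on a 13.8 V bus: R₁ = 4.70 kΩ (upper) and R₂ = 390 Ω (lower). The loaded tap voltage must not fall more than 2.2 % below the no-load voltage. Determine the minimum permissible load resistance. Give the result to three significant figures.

Output resistance R_th = R₁‖R₂ = (4700 × 390)/5090 = 360.1 Ω.
The fractional drop is R_th/(R_th + R_L); requiring this ≤ 0.0220 gives R_L ≥ R_th(1/0.0220 − 1) = 360.1 × 44.45 = 16.0 kΩ.

R_L(min) ≈ 16.0 kΩ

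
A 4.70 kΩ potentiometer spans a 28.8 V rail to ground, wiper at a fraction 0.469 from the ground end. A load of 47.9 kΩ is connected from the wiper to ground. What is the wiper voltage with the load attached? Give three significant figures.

V ≈ 13.2 V

The wiper splits the pot into (1−α)R = 2.496 kΩ above and αR = 2.204 kΩ below.
Lower section ‖ load = 2.107 kΩ.
V_wiper = 28.8 × 2.107/(2.496 + 2.107) = 13.2 V.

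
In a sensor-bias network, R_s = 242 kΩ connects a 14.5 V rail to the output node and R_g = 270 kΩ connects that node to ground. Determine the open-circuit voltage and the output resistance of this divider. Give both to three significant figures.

V_th = 7.65 V, R_th = 128 kΩ

V_th is the open-circuit tap voltage: 14.5 × 270/(242 + 270) = 7.65 V.
With the supply zeroed, R_s and R_g appear in parallel from the tap: R_th = R_s‖R_g = (242 × 270)/512.0 = 128 kΩ.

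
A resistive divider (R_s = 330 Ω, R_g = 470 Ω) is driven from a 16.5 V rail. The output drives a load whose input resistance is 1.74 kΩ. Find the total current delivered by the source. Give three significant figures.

R_g‖R_L = 370.0 Ω, so the source sees R_s + R_g‖R_L = 700.0 Ω.
I = 16.5 V / 700.0 Ω = 23.6 mA.

I ≈ 23.6 mA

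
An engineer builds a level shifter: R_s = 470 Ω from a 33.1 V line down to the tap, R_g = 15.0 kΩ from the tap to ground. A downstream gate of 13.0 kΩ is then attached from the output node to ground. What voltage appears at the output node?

V_out ≈ 31.0 V

The load sits in parallel with R_g: R_g‖R_L = (15000 × 13000) / (15000 + 13000) = 6964 Ω.
V_out = 33.1 × 6964 / (470 + 6964) = 33.1 × 6964/7434 = 31.0 V.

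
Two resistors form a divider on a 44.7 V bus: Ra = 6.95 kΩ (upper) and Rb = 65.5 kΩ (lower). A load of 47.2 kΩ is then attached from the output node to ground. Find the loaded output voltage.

The load sits in parallel with Rb: Rb‖R_L = (65.5 × 47.2) / (65.5 + 47.2) = 27.43 kΩ.
V_out = 44.7 × 27.43 / (6.95 + 27.43) = 44.7 × 27.43/34.38 = 35.7 V.
(Unloaded it would have been 40.4 V.)

V_out ≈ 35.7 V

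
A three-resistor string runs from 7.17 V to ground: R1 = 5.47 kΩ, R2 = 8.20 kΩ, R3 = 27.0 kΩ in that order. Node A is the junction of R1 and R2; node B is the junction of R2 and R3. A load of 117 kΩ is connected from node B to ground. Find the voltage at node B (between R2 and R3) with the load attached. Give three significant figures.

At node B, R3 is in parallel with the load: R3‖R_L = 21.94 kΩ.
Below node A the resistance is R2 + (R3‖R_L) = 30.14 kΩ, so V_A = 7.17 × 30.14/35.61 = 6.069 V.
Then V_B = V_A × (R3‖R_L)/(R2 + R3‖R_L) = 6.069 × 21.94/30.14 = 4.42 V.

V ≈ 4.42 V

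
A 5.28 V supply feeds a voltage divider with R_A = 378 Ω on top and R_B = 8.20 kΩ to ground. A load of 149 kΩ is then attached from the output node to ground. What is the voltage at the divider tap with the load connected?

V_out ≈ 5.04 V

The load sits in parallel with R_B: R_B‖R_L = (8200 × 149000) / (8200 + 149000) = 7772 Ω.
V_out = 5.28 × 7772 / (378 + 7772) = 5.28 × 7772/8150 = 5.04 V.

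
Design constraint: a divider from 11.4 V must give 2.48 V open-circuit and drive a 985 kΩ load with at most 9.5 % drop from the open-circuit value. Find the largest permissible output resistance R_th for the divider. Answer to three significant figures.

Loading drop = R_th/(R_th + R_L) ≤ 0.0950, so R_th ≤ R_L · ε/(1−ε) = 985 kΩ × 0.0950/0.9050 = 103 kΩ.

R_th ≤ 103 kΩ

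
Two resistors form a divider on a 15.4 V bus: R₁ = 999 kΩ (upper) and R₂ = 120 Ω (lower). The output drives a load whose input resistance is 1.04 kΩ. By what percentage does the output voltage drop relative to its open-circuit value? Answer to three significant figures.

10.3 %

The divider's output (Thévenin) resistance is R₁‖R₂ = 120.0 Ω.
Fractional drop under load = R_th/(R_th + R_L) = 120.0 / (120.0 + 1040) = 0.1034.
So the output falls by 10.3 %.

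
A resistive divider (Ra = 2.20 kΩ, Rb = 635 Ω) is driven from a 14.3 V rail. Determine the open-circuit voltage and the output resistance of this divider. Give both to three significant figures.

V_th is the open-circuit tap voltage: 14.3 × 635/(2200 + 635) = 3.20 V.
With the supply zeroed, Ra and Rb appear in parallel from the tap: R_th = Ra‖Rb = (2200 × 635)/2835 = 493 Ω.

V_th = 3.20 V, R_th = 493 Ω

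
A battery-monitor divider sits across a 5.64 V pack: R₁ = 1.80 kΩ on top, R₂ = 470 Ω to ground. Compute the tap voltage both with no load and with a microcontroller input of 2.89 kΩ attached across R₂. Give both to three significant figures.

Open-circuit: V = 5.64 × 470/(1800 + 470) = 1.17 V.
With the load, R₂ becomes R₂‖R_L = 404.3 Ω, so V = 5.64 × 404.3/2204 = 1.03 V.

Unloaded: 1.17 V; loaded: 1.03 V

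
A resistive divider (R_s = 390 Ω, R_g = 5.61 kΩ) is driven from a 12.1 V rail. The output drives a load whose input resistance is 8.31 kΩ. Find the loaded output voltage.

V_out ≈ 10.8 V

The load sits in parallel with R_g: R_g‖R_L = (5610 × 8310) / (5610 + 8310) = 3349 Ω.
V_out = 12.1 × 3349 / (390 + 3349) = 12.1 × 3349/3739 = 10.8 V.
(Unloaded it would have been 11.3 V.)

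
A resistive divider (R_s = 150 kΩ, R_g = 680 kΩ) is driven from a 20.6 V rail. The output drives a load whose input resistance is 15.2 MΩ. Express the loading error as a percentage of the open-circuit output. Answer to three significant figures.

The divider's output (Thévenin) resistance is R_s‖R_g = 122.9 kΩ.
Fractional drop under load = R_th/(R_th + R_L) = 122.9 / (122.9 + 15200) = 0.008020.
So the output falls by 0.802 %.

0.802 %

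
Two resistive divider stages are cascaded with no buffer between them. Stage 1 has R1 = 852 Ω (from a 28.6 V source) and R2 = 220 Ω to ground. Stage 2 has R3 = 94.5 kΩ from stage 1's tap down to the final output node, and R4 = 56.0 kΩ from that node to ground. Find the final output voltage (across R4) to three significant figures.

V_out ≈ 2.18 V

Stage 2 presents R3+R4 = 150500 Ω as a load on stage 1's tap.
Stage 1's lower leg becomes R2‖(R3+R4) = 219.7 Ω, so V_mid = 28.6 × 219.7/1072 = 5.863 V.
Stage 2 is itself unloaded: V_out = V_mid × R4/(R3+R4) = 5.863 × 56000/150500 = 2.18 V.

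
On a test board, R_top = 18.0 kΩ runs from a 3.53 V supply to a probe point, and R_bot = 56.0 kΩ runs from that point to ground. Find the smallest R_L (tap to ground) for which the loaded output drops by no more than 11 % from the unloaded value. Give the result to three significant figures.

R_L(min) ≈ 110 kΩ

Output resistance R_th = R_top‖R_bot = (18.0 × 56.0)/74.00 = 13.62 kΩ.
The fractional drop is R_th/(R_th + R_L); requiring this ≤ 0.110 gives R_L ≥ R_th(1/0.110 − 1) = 13.62 × 8.091 = 110 kΩ.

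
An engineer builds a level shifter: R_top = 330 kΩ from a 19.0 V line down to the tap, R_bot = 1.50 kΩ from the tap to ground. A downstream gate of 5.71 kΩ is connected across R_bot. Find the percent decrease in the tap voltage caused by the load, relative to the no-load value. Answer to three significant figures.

Unloaded V = 19.0 × 1.50/331.5 = 0.08597 V.
Loaded: R_bot‖R_L = 1.188 kΩ, giving V = 19.0 × 1.188/331.2 = 0.06815 V.
Drop = (0.08597 − 0.06815) / 0.08597 = 20.7 %.

20.7 %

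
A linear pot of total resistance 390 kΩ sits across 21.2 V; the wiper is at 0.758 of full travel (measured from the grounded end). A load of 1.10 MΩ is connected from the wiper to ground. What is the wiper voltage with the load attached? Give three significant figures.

V ≈ 15.1 V

The wiper splits the pot into (1−α)R = 94.38 kΩ above and αR = 295.6 kΩ below.
Lower section ‖ load = 233.0 kΩ.
V_wiper = 21.2 × 233.0/(94.38 + 233.0) = 15.1 V.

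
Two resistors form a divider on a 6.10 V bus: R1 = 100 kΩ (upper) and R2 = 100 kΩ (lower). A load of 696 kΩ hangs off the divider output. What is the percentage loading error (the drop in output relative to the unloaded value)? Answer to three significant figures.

The divider's output (Thévenin) resistance is R1‖R2 = 50.00 kΩ.
Fractional drop under load = R_th/(R_th + R_L) = 50.00 / (50.00 + 696) = 0.06702.
So the output falls by 6.70 %.

6.70 %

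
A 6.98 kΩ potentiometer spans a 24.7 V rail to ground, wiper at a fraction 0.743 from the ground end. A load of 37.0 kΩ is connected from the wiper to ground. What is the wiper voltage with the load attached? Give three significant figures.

The wiper splits the pot into (1−α)R = 1.794 kΩ above and αR = 5.186 kΩ below.
Lower section ‖ load = 4.549 kΩ.
V_wiper = 24.7 × 4.549/(1.794 + 4.549) = 17.7 V.

V ≈ 17.7 V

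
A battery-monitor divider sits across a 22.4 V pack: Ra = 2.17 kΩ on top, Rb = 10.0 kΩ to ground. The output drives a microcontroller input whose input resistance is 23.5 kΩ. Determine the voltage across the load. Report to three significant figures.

V_out ≈ 17.1 V

The load sits in parallel with Rb: Rb‖R_L = (10.0 × 23.5) / (10.0 + 23.5) = 7.015 kΩ.
V_out = 22.4 × 7.015 / (2.17 + 7.015) = 22.4 × 7.015/9.185 = 17.1 V.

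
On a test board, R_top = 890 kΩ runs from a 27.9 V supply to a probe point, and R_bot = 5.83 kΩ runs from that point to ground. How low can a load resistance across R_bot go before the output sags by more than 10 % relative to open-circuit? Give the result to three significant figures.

Output resistance R_th = R_top‖R_bot = (890 × 5.83)/895.8 = 5.792 kΩ.
The fractional drop is R_th/(R_th + R_L); requiring this ≤ 0.100 gives R_L ≥ R_th(1/0.100 − 1) = 5.792 × 9.000 = 52.1 kΩ.

R_L(min) ≈ 52.1 kΩ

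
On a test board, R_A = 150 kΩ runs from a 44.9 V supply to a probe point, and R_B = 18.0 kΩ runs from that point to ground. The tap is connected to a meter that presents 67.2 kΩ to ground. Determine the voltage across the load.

V_out ≈ 3.88 V

The load sits in parallel with R_B: R_B‖R_L = (18.0 × 67.2) / (18.0 + 67.2) = 14.20 kΩ.
V_out = 44.9 × 14.20 / (150 + 14.20) = 44.9 × 14.20/164.2 = 3.88 V.
(Unloaded it would have been 4.81 V.)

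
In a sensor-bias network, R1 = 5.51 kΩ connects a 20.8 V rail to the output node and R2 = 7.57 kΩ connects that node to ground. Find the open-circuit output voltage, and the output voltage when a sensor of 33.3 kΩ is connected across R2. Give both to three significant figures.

Unloaded: 12.0 V; loaded: 11.0 V

Open-circuit: V = 20.8 × 7.57/(5.51 + 7.57) = 12.0 V.
With the load, R2 becomes R2‖R_L = 6.168 kΩ, so V = 20.8 × 6.168/11.68 = 11.0 V.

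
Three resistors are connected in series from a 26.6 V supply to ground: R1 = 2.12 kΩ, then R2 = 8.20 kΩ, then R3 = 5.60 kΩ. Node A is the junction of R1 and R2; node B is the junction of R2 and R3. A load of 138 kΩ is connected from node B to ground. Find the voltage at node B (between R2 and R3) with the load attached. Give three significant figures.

V ≈ 9.12 V

At node B, R3 is in parallel with the load: R3‖R_L = 5.382 kΩ.
Below node A the resistance is R2 + (R3‖R_L) = 13.58 kΩ, so V_A = 26.6 × 13.58/15.70 = 23.01 V.
Then V_B = V_A × (R3‖R_L)/(R2 + R3‖R_L) = 23.01 × 5.382/13.58 = 9.12 V.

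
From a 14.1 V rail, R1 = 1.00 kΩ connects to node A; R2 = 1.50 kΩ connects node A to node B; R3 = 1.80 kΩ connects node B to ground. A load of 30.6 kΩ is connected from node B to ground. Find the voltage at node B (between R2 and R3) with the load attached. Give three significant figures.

At node B, R3 is in parallel with the load: R3‖R_L = 1.700 kΩ.
Below node A the resistance is R2 + (R3‖R_L) = 3.200 kΩ, so V_A = 14.1 × 3.200/4.200 = 10.74 V.
Then V_B = V_A × (R3‖R_L)/(R2 + R3‖R_L) = 10.74 × 1.700/3.200 = 5.71 V.

V ≈ 5.71 V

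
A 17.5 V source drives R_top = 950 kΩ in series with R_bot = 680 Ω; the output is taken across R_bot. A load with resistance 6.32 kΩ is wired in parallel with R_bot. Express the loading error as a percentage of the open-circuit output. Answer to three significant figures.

Unloaded V = 17.5 × 680/950700 = 0.012517 V.
Loaded: R_bot‖R_L = 613.9 Ω, giving V = 17.5 × 613.9/950600 = 0.011302 V.
Drop = (0.012517 − 0.011302) / 0.012517 = 9.71 %.

9.71 %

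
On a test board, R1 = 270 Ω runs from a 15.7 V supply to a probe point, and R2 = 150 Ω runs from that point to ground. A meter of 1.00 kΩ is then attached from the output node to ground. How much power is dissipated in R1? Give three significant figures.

P ≈ 415 mW

Total resistance from the source is R1 + (R2‖R_L) = 400.4 Ω, so I = 15.7/400.4 Ω = 39.21 mA.
P = I²·R1 = (39.21 mA)² × 270 Ω = 415 mW.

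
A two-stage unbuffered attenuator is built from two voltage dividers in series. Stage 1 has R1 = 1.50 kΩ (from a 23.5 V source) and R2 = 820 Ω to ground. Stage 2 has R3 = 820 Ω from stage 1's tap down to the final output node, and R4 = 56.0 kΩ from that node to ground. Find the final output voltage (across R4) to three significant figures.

V_out ≈ 8.11 V

Stage 2 presents R3+R4 = 56820 Ω as a load on stage 1's tap.
Stage 1's lower leg becomes R2‖(R3+R4) = 808.3 Ω, so V_mid = 23.5 × 808.3/2308 = 8.229 V.
Stage 2 is itself unloaded: V_out = V_mid × R4/(R3+R4) = 8.229 × 56000/56820 = 8.11 V.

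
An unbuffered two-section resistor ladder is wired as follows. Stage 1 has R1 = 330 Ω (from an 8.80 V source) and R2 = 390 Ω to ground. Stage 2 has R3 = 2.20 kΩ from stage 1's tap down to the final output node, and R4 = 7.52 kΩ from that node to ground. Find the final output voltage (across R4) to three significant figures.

Stage 2 presents R3+R4 = 9720 Ω as a load on stage 1's tap.
Stage 1's lower leg becomes R2‖(R3+R4) = 375.0 Ω, so V_mid = 8.80 × 375.0/705.0 = 4.681 V.
Stage 2 is itself unloaded: V_out = V_mid × R4/(R3+R4) = 4.681 × 7520/9720 = 3.62 V.

V_out ≈ 3.62 V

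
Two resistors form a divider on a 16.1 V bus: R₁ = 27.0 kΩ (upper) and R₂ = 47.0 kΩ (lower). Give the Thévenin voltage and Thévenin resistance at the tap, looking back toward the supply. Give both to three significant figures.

V_th is the open-circuit tap voltage: 16.1 × 47.0/(27.0 + 47.0) = 10.2 V.
With the supply zeroed, R₁ and R₂ appear in parallel from the tap: R_th = R₁‖R₂ = (27.0 × 47.0)/74.00 = 17.1 kΩ.

V_th = 10.2 V, R_th = 17.1 kΩ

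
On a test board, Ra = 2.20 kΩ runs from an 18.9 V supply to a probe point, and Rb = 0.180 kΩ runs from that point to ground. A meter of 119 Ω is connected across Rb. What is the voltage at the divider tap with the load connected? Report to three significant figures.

V_out ≈ 0.596 V

The load sits in parallel with Rb: Rb‖R_L = (180 × 119) / (180 + 119) = 71.64 Ω.
V_out = 18.9 × 71.64 / (2200 + 71.64) = 18.9 × 71.64/2272 = 0.596 V.
(Unloaded it would have been 1.43 V.)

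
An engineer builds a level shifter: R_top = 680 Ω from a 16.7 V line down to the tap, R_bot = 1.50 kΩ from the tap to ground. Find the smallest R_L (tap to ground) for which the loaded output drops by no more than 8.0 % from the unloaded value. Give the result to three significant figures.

Output resistance R_th = R_top‖R_bot = (680 × 1500)/2180 = 467.9 Ω.
The fractional drop is R_th/(R_th + R_L); requiring this ≤ 0.0800 gives R_L ≥ R_th(1/0.0800 − 1) = 467.9 × 11.50 = 5.38 kΩ.

R_L(min) ≈ 5.38 kΩ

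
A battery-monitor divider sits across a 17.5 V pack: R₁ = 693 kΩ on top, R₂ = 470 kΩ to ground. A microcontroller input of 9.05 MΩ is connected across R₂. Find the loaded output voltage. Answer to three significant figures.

V_out ≈ 6.86 V

The load sits in parallel with R₂: R₂‖R_L = (470 × 9050) / (470 + 9050) = 446.8 kΩ.
V_out = 17.5 × 446.8 / (693 + 446.8) = 17.5 × 446.8/1140 = 6.86 V.
(Unloaded it would have been 7.07 V.)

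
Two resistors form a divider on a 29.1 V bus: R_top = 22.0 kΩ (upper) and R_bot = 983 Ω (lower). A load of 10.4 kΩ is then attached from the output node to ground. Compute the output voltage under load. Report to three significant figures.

V_out ≈ 1.14 V

The load sits in parallel with R_bot: R_bot‖R_L = (983 × 10400) / (983 + 10400) = 898.1 Ω.
V_out = 29.1 × 898.1 / (22000 + 898.1) = 29.1 × 898.1/22900 = 1.14 V.
(Unloaded it would have been 1.24 V.)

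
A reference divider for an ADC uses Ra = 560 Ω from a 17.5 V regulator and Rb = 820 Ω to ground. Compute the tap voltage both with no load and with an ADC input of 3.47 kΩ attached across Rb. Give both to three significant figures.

Open-circuit: V = 17.5 × 820/(560 + 820) = 10.4 V.
With the load, Rb becomes Rb‖R_L = 663.3 Ω, so V = 17.5 × 663.3/1223 = 9.49 V.

Unloaded: 10.4 V; loaded: 9.49 V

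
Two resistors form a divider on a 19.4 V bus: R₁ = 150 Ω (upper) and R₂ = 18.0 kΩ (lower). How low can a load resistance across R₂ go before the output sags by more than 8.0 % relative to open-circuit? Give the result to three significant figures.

Output resistance R_th = R₁‖R₂ = (150 × 18000)/18150 = 148.8 Ω.
The fractional drop is R_th/(R_th + R_L); requiring this ≤ 0.0800 gives R_L ≥ R_th(1/0.0800 − 1) = 148.8 × 11.50 = 1.71 kΩ.

R_L(min) ≈ 1.71 kΩ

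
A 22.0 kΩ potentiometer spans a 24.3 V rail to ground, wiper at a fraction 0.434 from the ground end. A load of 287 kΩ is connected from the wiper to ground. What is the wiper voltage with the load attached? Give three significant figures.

The wiper splits the pot into (1−α)R = 12.45 kΩ above and αR = 9.548 kΩ below.
Lower section ‖ load = 9.241 kΩ.
V_wiper = 24.3 × 9.241/(12.45 + 9.241) = 10.4 V.

V ≈ 10.4 V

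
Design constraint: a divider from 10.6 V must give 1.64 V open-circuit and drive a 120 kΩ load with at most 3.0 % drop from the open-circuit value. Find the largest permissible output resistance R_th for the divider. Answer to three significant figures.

R_th ≤ 3.71 kΩ

Loading drop = R_th/(R_th + R_L) ≤ 0.0300, so R_th ≤ R_L · ε/(1−ε) = 120 kΩ × 0.0300/0.9700 = 3.71 kΩ.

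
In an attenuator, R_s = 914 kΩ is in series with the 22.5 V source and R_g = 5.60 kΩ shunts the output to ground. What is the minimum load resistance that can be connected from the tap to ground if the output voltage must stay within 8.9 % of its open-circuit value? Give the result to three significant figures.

Output resistance R_th = R_s‖R_g = (914 × 5.60)/919.6 = 5.566 kΩ.
The fractional drop is R_th/(R_th + R_L); requiring this ≤ 0.0890 gives R_L ≥ R_th(1/0.0890 − 1) = 5.566 × 10.24 = 57.0 kΩ.

R_L(min) ≈ 57.0 kΩ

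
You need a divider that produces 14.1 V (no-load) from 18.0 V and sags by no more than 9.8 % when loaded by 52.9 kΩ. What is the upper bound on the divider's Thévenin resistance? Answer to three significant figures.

R_th ≤ 5.75 kΩ

Loading drop = R_th/(R_th + R_L) ≤ 0.0980, so R_th ≤ R_L · ε/(1−ε) = 52.9 kΩ × 0.0980/0.9020 = 5.75 kΩ.
(Any R1, R2 with R2/(R1+R2) = 0.783 and R1‖R2 ≤ 5.75 kΩ will meet the spec.)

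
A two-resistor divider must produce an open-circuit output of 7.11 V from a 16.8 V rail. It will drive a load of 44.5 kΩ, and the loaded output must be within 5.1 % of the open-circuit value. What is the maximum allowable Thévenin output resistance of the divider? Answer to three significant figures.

R_th ≤ 2.39 kΩ

Loading drop = R_th/(R_th + R_L) ≤ 0.0510, so R_th ≤ R_L · ε/(1−ε) = 44.5 kΩ × 0.0510/0.9490 = 2.39 kΩ.
(Any R1, R2 with R2/(R1+R2) = 0.423 and R1‖R2 ≤ 2.39 kΩ will meet the spec.)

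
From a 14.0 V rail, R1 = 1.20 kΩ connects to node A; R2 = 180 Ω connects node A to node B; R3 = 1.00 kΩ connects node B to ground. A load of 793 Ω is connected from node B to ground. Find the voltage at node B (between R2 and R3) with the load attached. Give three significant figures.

At node B, R3 is in parallel with the load: R3‖R_L = 442.3 Ω.
Below node A the resistance is R2 + (R3‖R_L) = 622.3 Ω, so V_A = 14.0 × 622.3/1822 = 4.781 V.
Then V_B = V_A × (R3‖R_L)/(R2 + R3‖R_L) = 4.781 × 442.3/622.3 = 3.40 V.

V ≈ 3.40 V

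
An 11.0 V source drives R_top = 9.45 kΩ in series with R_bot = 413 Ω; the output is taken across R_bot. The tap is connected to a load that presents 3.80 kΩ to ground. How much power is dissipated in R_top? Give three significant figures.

P ≈ 11.9 mW

Total resistance from the source is R_top + (R_bot‖R_L) = 9823 Ω, so I = 11.0/9823 Ω = 1.120 mA.
P = I²·R_top = (1.120 mA)² × 9.45 kΩ = 11.9 mW.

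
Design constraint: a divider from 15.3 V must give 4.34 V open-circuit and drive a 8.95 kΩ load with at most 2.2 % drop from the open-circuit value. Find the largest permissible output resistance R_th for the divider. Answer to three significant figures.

Loading drop = R_th/(R_th + R_L) ≤ 0.0220, so R_th ≤ R_L · ε/(1−ε) = 8.95 kΩ × 0.0220/0.9780 = 201 Ω.
(Any R1, R2 with R2/(R1+R2) = 0.284 and R1‖R2 ≤ 201 Ω will meet the spec.)

R_th ≤ 201 Ω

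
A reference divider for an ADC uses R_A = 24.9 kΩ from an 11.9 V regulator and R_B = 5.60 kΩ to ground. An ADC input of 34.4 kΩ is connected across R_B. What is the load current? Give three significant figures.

R_B‖R_L = 4.816 kΩ; V_out = 11.9 × 4.816/29.72 = 1.929 V.
I_L = V_out / R_L = 1.929 / 34.4 kΩ = 0.0561 mA.

I_L ≈ 0.0561 mA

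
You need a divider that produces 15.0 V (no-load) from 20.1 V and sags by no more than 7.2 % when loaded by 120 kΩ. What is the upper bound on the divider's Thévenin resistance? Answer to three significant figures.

R_th ≤ 9.31 kΩ

Loading drop = R_th/(R_th + R_L) ≤ 0.0720, so R_th ≤ R_L · ε/(1−ε) = 120 kΩ × 0.0720/0.9280 = 9.31 kΩ.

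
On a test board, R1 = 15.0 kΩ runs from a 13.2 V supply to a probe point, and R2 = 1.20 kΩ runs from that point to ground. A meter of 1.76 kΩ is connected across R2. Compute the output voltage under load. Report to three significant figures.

V_out ≈ 0.599 V

The load sits in parallel with R2: R2‖R_L = (1.20 × 1.76) / (1.20 + 1.76) = 0.7135 kΩ.
V_out = 13.2 × 0.7135 / (15.0 + 0.7135) = 13.2 × 0.7135/15.71 = 0.599 V.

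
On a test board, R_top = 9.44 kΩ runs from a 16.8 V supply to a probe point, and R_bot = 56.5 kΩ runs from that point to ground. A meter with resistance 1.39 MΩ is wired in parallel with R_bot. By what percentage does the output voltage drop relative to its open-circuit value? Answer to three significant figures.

The divider's output (Thévenin) resistance is R_top‖R_bot = 8.089 kΩ.
Fractional drop under load = R_th/(R_th + R_L) = 8.089 / (8.089 + 1390) = 0.005785.
So the output falls by 0.579 %.

0.579 %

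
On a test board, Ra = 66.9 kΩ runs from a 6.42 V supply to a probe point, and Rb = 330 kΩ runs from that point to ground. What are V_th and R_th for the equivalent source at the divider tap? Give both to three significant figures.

V_th = 5.34 V, R_th = 55.6 kΩ

V_th is the open-circuit tap voltage: 6.42 × 330/(66.9 + 330) = 5.34 V.
With the supply zeroed, Ra and Rb appear in parallel from the tap: R_th = Ra‖Rb = (66.9 × 330)/396.9 = 55.6 kΩ.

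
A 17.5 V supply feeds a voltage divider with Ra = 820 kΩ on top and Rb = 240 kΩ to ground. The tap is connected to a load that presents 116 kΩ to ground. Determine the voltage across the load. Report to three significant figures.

The load sits in parallel with Rb: Rb‖R_L = (240 × 116) / (240 + 116) = 78.20 kΩ.
V_out = 17.5 × 78.20 / (820 + 78.20) = 17.5 × 78.20/898.2 = 1.52 V.

V_out ≈ 1.52 V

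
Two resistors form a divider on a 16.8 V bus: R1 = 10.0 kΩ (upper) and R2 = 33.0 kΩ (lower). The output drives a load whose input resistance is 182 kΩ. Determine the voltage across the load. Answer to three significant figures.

The load sits in parallel with R2: R2‖R_L = (33.0 × 182) / (33.0 + 182) = 27.93 kΩ.
V_out = 16.8 × 27.93 / (10.0 + 27.93) = 16.8 × 27.93/37.93 = 12.4 V.

V_out ≈ 12.4 V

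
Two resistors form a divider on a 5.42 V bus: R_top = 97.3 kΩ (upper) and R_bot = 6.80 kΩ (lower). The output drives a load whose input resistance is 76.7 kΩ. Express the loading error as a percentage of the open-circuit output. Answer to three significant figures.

The divider's output (Thévenin) resistance is R_top‖R_bot = 6.356 kΩ.
Fractional drop under load = R_th/(R_th + R_L) = 6.356 / (6.356 + 76.7) = 0.07652.
So the output falls by 7.65 %.

7.65 %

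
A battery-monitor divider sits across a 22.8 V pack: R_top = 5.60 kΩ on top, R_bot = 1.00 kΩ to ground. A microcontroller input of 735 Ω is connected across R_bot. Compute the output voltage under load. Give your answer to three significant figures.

The load sits in parallel with R_bot: R_bot‖R_L = (1000 × 735) / (1000 + 735) = 423.6 Ω.
V_out = 22.8 × 423.6 / (5600 + 423.6) = 22.8 × 423.6/6024 = 1.60 V.

V_out ≈ 1.60 V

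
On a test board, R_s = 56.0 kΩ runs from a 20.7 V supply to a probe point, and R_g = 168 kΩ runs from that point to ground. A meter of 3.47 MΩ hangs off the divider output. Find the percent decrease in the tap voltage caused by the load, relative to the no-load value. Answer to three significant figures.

The divider's output (Thévenin) resistance is R_s‖R_g = 42.00 kΩ.
Fractional drop under load = R_th/(R_th + R_L) = 42.00 / (42.00 + 3470) = 0.01196.
So the output falls by 1.20 %.

1.20 %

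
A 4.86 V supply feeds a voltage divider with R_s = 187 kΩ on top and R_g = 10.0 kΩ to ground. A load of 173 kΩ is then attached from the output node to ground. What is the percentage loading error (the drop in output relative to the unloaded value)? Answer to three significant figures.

The divider's output (Thévenin) resistance is R_s‖R_g = 9.492 kΩ.
Fractional drop under load = R_th/(R_th + R_L) = 9.492 / (9.492 + 173) = 0.05202.
So the output falls by 5.20 %.

5.20 %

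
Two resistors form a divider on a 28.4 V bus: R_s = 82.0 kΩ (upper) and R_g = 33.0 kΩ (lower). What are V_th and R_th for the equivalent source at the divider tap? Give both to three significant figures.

V_th is the open-circuit tap voltage: 28.4 × 33.0/(82.0 + 33.0) = 8.15 V.
With the supply zeroed, R_s and R_g appear in parallel from the tap: R_th = R_s‖R_g = (82.0 × 33.0)/115.0 = 23.5 kΩ.

V_th = 8.15 V, R_th = 23.5 kΩ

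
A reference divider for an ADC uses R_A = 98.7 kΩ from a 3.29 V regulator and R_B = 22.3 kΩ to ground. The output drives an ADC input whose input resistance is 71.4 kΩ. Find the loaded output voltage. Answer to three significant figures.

The load sits in parallel with R_B: R_B‖R_L = (22.3 × 71.4) / (22.3 + 71.4) = 16.99 kΩ.
V_out = 3.29 × 16.99 / (98.7 + 16.99) = 3.29 × 16.99/115.7 = 0.483 V.

V_out ≈ 0.483 V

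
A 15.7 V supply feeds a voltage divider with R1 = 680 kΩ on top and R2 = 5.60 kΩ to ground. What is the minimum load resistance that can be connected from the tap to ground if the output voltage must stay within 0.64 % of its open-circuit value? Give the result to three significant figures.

R_L(min) ≈ 862 kΩ

Output resistance R_th = R1‖R2 = (680 × 5.60)/685.6 = 5.554 kΩ.
The fractional drop is R_th/(R_th + R_L); requiring this ≤ 0.00640 gives R_L ≥ R_th(1/0.00640 − 1) = 5.554 × 155.2 = 862 kΩ.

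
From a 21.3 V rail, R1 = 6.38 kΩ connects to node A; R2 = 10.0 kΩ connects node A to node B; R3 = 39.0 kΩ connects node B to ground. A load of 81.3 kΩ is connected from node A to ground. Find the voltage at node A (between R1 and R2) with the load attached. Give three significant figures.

V ≈ 17.6 V

Below node A the series string R2+R3 = 49.00 kΩ sits in parallel with the 81.3 kΩ load: 30.57 kΩ.
V_A = 21.3 × 30.57/(6.38 + 30.57) = 17.6 V.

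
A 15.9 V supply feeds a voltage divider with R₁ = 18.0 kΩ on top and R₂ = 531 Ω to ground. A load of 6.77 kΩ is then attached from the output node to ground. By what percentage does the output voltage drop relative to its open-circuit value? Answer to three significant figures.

7.08 %

The divider's output (Thévenin) resistance is R₁‖R₂ = 515.8 Ω.
Fractional drop under load = R_th/(R_th + R_L) = 515.8 / (515.8 + 6770) = 0.07079.
So the output falls by 7.08 %.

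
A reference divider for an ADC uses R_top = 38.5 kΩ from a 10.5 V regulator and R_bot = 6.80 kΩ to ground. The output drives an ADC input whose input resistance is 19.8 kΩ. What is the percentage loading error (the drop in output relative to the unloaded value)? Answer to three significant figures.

22.6 %

Unloaded V = 10.5 × 6.80/45.30 = 1.576 V.
Loaded: R_bot‖R_L = 5.062 kΩ, giving V = 10.5 × 5.062/43.56 = 1.220 V.
Drop = (1.576 − 1.220) / 1.576 = 22.6 %.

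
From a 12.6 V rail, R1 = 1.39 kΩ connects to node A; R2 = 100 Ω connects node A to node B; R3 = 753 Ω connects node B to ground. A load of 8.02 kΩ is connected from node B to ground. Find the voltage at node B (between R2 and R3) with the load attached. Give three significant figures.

At node B, R3 is in parallel with the load: R3‖R_L = 688.4 Ω.
Below node A the resistance is R2 + (R3‖R_L) = 788.4 Ω, so V_A = 12.6 × 788.4/2178 = 4.560 V.
Then V_B = V_A × (R3‖R_L)/(R2 + R3‖R_L) = 4.560 × 688.4/788.4 = 3.98 V.

V ≈ 3.98 V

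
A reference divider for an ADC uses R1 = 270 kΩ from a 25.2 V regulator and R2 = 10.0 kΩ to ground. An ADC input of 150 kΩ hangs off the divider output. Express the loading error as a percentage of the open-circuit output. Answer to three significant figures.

6.04 %

The divider's output (Thévenin) resistance is R1‖R2 = 9.643 kΩ.
Fractional drop under load = R_th/(R_th + R_L) = 9.643 / (9.643 + 150) = 0.06040.
So the output falls by 6.04 %.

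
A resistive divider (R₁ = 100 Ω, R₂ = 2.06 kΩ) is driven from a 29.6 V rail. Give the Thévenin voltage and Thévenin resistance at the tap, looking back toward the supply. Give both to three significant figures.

V_th is the open-circuit tap voltage: 29.6 × 2060/(100 + 2060) = 28.2 V.
With the supply zeroed, R₁ and R₂ appear in parallel from the tap: R_th = R₁‖R₂ = (100 × 2060)/2160 = 95.4 Ω.

V_th = 28.2 V, R_th = 95.4 Ω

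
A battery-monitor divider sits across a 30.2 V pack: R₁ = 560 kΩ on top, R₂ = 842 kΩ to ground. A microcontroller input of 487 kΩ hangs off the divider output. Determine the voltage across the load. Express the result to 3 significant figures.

The load sits in parallel with R₂: R₂‖R_L = (842 × 487) / (842 + 487) = 308.5 kΩ.
V_out = 30.2 × 308.5 / (560 + 308.5) = 30.2 × 308.5/868.5 = 10.7 V.
(Unloaded it would have been 18.1 V.)

V_out ≈ 10.7 V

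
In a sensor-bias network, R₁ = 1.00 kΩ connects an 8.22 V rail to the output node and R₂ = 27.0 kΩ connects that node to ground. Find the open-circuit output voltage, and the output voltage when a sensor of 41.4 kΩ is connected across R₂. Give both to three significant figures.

Unloaded: 7.93 V; loaded: 7.75 V

Open-circuit: V = 8.22 × 27.0/(1.00 + 27.0) = 7.93 V.
With the load, R₂ becomes R₂‖R_L = 16.34 kΩ, so V = 8.22 × 16.34/17.34 = 7.75 V.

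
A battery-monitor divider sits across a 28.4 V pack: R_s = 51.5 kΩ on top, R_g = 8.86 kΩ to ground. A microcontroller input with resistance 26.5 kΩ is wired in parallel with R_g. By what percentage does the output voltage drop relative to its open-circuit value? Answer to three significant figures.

22.2 %

The divider's output (Thévenin) resistance is R_s‖R_g = 7.559 kΩ.
Fractional drop under load = R_th/(R_th + R_L) = 7.559 / (7.559 + 26.5) = 0.2219.
So the output falls by 22.2 %.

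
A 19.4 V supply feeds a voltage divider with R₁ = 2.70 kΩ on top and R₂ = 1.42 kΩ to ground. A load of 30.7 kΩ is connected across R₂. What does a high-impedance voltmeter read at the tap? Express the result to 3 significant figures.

V_out ≈ 6.49 V

The load sits in parallel with R₂: R₂‖R_L = (1.42 × 30.7) / (1.42 + 30.7) = 1.357 kΩ.
V_out = 19.4 × 1.357 / (2.70 + 1.357) = 19.4 × 1.357/4.057 = 6.49 V.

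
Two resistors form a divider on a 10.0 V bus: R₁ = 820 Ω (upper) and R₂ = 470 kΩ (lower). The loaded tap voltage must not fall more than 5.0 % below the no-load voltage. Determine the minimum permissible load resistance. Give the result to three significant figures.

R_L(min) ≈ 15.6 kΩ

Output resistance R_th = R₁‖R₂ = (820 × 470000)/470800 = 818.6 Ω.
The fractional drop is R_th/(R_th + R_L); requiring this ≤ 0.0500 gives R_L ≥ R_th(1/0.0500 − 1) = 818.6 × 19.00 = 15.6 kΩ.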